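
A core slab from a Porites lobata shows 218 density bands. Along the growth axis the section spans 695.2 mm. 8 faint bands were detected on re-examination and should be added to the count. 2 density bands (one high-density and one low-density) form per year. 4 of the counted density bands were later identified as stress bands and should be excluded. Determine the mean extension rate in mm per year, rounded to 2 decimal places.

6.26 mm per year

After corrections the count is 218 − 4 + 8 = 222 density bands.
Dividing by 2 density bands per year: 222 / 2 = 111 years.
695.2 mm over 111 years gives 695.2 / 111 ≈ 6.26 mm per year.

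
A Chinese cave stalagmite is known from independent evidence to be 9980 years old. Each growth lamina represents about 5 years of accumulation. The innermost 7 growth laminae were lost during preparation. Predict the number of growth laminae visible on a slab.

At 5 years per growth lamina, 9980 / 5 = 1996 growth laminae are expected.
Less the 7 uncaptured growth laminae: 1996 − 7 = 1989.

1989 growth laminae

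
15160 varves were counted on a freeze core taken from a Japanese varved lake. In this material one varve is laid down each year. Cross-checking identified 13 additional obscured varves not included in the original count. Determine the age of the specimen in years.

Correcting the raw count gives 15160 + 13 = 15173 true varves.
With a one-to-one varve periodicity this is 15173 years.

15173 years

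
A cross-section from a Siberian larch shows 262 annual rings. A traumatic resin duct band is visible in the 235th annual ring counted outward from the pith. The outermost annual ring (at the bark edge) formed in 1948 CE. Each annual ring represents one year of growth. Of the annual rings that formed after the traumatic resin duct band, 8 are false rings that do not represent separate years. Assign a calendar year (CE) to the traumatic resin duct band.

1929 CE

262 − 235 = 27 annual rings lie beyond the traumatic resin duct band toward the bark edge.
27 − 8 false = 19 true annual rings after the traumatic resin duct band.
The annual ring at the bark edge is 1948 CE, so the traumatic resin duct band dates to 1948 − 19 = 1929 CE.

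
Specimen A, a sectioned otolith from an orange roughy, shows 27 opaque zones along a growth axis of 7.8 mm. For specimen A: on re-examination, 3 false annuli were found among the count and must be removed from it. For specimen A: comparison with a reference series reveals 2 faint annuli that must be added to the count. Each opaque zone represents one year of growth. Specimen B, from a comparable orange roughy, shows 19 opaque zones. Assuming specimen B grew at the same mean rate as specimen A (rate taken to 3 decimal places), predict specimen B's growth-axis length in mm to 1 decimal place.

Specimen A: true opaque zone count = 27 − 3 + 2 = 26.
A: Extension rate ≈ 7.8 / 26 = 0.300 mm/yr.
Length of B = 0.300 × 19 = 5.7 mm.

5.7 mm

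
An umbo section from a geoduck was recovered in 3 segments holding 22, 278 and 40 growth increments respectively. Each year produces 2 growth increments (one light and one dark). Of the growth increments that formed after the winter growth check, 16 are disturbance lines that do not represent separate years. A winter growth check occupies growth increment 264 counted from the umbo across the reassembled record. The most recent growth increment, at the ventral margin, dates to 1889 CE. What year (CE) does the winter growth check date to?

Total growth increments = 22 + 278 + 40 = 340.
The winter growth check sits at growth increment 264 from the umbo, so 340 − 264 = 76 growth increments formed after it.
76 − 16 false = 60 true growth increments after the winter growth check.
With 2 growth increments per year, 60 / 2 = 30 years.
The growth increment at the ventral margin is 1889 CE, so the winter growth check dates to 1889 − 30 = 1859 CE.

1859 CE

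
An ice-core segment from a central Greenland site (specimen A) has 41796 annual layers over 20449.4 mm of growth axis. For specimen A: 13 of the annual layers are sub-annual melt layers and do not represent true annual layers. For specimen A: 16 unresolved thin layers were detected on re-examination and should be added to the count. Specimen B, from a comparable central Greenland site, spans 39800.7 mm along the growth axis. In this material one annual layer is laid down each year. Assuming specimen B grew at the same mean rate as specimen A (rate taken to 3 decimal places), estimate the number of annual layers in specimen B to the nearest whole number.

Specimen A: adjusted count: 41796 − 13 + 16 = 41799 annual layers.
A: 20449.4 mm over 41799 years gives 20449.4 / 41799 ≈ 0.489 mm per year.
Specimen B: 39800.7 mm / 0.489 mm per year = 81392.02 years ≈ 81392 annual layers.

81392 annual layers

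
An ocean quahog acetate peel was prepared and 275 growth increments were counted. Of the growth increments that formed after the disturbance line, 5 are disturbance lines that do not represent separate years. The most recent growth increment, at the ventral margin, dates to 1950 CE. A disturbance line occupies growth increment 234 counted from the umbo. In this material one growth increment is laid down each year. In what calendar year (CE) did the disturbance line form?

Between growth increment 234 and the ventral margin there are 275 − 234 = 41 growth increments.
41 − 5 false = 36 true growth increments after the disturbance line.
1950 − 36 = 1914 CE.

1914 CE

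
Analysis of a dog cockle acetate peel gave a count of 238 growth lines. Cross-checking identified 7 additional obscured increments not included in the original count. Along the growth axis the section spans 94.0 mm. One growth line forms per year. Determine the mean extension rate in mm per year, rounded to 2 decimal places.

0.38 mm per year

After corrections the count is 238 + 7 = 245 growth lines.
94.0 mm over 245 years gives 94.0 / 245 ≈ 0.38 mm per year.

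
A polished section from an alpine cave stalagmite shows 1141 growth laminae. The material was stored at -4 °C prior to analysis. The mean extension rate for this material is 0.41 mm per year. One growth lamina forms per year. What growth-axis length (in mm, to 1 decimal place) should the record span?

467.8 mm

1141 years of growth are recorded.
Predicted length = 0.41 mm/year × 1141 years = 467.8 mm.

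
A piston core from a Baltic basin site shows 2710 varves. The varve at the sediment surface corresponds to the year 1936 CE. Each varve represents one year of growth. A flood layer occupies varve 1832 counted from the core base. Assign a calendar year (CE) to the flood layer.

1058 CE

Between varve 1832 and the sediment surface there are 2710 − 1832 = 878 varves.
Counting back 878 years from 1936 CE places the flood layer in 1936 − 878 = 1058 CE.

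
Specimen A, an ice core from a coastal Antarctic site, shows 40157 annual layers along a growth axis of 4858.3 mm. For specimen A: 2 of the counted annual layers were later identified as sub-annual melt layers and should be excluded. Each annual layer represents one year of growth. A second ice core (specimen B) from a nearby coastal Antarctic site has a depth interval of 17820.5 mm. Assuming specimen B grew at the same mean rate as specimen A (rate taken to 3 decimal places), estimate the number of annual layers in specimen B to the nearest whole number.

147277 annual layers

Specimen A: correcting the raw count gives 40157 − 2 = 40155 true annual layers.
A: Mean rate = 4858.3 mm / 40155 years ≈ 0.121 mm/year.
B spans 17820.5 / 0.121 = 147276.86 years ≈ 147277 annual layers.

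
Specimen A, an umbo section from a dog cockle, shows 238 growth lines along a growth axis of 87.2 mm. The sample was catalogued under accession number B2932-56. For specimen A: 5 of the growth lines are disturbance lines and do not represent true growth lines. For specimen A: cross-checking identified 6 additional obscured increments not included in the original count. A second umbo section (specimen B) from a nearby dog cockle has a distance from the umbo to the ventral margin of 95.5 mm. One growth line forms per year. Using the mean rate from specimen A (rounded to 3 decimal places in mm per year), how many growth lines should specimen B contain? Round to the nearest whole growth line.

262 growth lines

Specimen A: adjusted count: 238 − 5 + 6 = 239 growth lines.
A: 87.2 mm over 239 years gives 87.2 / 239 ≈ 0.365 mm/yr.
Specimen B: 95.5 mm / 0.365 mm per year = 261.64 years ≈ 262 growth lines.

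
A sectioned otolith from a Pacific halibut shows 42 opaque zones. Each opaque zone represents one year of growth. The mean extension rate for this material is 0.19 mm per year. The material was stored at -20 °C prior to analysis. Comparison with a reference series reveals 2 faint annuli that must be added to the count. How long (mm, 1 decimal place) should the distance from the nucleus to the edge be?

8.4 mm

Correcting the raw count gives 42 + 2 = 44 true opaque zones.
44 years at 0.19 mm/year gives 0.19 × 44 = 8.4 mm.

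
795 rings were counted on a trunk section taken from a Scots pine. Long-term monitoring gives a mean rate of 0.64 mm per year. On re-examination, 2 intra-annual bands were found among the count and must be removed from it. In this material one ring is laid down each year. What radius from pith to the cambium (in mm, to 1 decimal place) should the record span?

507.5 mm

Correcting the raw count gives 795 − 2 = 793 true rings.
793 years at 0.64 mm/year gives 0.64 × 793 = 507.5 mm.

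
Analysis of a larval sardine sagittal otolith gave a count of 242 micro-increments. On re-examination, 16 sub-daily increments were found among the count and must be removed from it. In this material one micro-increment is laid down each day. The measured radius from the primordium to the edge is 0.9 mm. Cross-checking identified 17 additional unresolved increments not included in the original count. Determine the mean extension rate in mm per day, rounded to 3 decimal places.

0.004 mm per day

Correcting the raw count gives 242 − 16 + 17 = 243 true micro-increments.
Mean rate = 0.9 mm / 243 days ≈ 0.004 mm per day.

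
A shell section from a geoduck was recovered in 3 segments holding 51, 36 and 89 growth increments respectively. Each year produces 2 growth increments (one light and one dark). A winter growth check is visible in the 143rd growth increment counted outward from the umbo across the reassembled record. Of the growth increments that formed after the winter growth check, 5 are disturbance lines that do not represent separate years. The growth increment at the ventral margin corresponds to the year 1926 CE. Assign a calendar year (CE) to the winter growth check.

Total growth increments = 51 + 36 + 89 = 176.
176 − 143 = 33 growth increments lie beyond the winter growth check toward the ventral margin.
Excluding 5 false growth increments: 33 − 5 = 28.
Dividing by 2 growth increments per year: 28 / 2 = 14 years.
The growth increment at the ventral margin is 1926 CE, so the winter growth check dates to 1926 − 14 = 1912 CE.

1912 CE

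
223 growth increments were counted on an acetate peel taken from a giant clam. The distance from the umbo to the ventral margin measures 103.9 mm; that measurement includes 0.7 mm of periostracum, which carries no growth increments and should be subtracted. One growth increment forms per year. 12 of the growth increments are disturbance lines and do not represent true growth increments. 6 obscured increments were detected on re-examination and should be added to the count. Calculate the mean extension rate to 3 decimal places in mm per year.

Correcting the raw count gives 223 − 12 + 6 = 217 true growth increments.
Net length = 103.9 − 0.7 = 103.2 mm.
Mean rate = 103.2 mm / 217 years ≈ 0.476 mm per year.

0.476 mm per year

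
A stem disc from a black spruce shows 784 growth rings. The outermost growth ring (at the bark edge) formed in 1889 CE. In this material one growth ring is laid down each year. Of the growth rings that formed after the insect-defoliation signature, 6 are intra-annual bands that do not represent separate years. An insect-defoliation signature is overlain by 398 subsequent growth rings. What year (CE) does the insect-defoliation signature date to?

1497 CE

398 growth rings post-date the insect-defoliation signature.
Excluding 6 false growth rings: 398 − 6 = 392.
The growth ring at the bark edge is 1889 CE, so the insect-defoliation signature dates to 1889 − 392 = 1497 CE.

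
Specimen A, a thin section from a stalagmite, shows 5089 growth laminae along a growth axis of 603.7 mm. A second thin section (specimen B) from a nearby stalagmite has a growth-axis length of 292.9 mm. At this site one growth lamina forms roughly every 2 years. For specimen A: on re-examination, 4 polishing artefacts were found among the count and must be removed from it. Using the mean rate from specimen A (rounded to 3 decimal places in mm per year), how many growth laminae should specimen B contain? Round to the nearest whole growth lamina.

2482 growth laminae

Specimen A: after corrections the count is 5089 − 4 = 5085 growth laminae.
Specimen A: 5085 growth laminae at 2 years each span 5085 × 2 = 10170 years.
A: Extension rate ≈ 603.7 / 10170 = 0.059 mm per year.
For B, 292.9 / 0.059 = 4964.41 years; at 2 years per growth lamina that is 4964.41 / 2 ≈ 2482 growth laminae.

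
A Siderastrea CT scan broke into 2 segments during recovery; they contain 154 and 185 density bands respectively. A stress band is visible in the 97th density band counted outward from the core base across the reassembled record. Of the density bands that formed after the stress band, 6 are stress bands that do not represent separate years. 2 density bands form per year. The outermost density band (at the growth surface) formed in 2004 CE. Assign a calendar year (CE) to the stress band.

Total density bands = 154 + 185 = 339.
The stress band sits at density band 97 from the core base, so 339 − 97 = 242 density bands formed after it.
Removing the 6 false density bands leaves 242 − 6 = 236 true density bands beyond the stress band.
Dividing by 2 density bands per year: 236 / 2 = 118 years.
Counting back 118 years from 2004 CE places the stress band in 2004 − 118 = 1886 CE.

1886 CE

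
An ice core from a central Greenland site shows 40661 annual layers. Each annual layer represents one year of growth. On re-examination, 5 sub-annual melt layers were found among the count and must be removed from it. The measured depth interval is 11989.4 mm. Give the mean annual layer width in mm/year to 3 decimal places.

After corrections the count is 40661 − 5 = 40656 annual layers.
11989.4 mm over 40656 years gives 11989.4 / 40656 ≈ 0.295 mm/year.

0.295 mm/year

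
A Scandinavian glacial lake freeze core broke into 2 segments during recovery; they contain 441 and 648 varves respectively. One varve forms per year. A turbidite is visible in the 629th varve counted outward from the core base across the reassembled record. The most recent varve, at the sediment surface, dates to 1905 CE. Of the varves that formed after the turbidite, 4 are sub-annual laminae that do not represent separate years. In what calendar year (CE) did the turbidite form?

Total varves = 441 + 648 = 1089.
The turbidite sits at varve 629 from the core base, so 1089 − 629 = 460 varves formed after it.
460 − 4 false = 456 true varves after the turbidite.
The varve at the sediment surface is 1905 CE, so the turbidite dates to 1905 − 456 = 1449 CE.

1449 CE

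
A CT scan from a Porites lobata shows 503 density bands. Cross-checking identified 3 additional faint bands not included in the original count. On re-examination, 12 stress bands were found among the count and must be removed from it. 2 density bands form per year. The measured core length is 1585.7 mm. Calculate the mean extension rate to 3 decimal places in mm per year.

6.420 mm per year

True density band count = 503 − 12 + 3 = 494.
Dividing by 2 density bands per year: 494 / 2 = 247 years.
Extension rate ≈ 1585.7 / 247 = 6.420 mm per year.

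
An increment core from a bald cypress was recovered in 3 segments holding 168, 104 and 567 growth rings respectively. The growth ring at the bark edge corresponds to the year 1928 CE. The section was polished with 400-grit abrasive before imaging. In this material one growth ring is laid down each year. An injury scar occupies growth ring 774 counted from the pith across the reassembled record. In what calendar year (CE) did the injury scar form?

Total growth rings = 168 + 104 + 567 = 839.
839 − 774 = 65 growth rings lie beyond the injury scar toward the bark edge.
Counting back 65 years from 1928 CE places the injury scar in 1928 − 65 = 1863 CE.

1863 CE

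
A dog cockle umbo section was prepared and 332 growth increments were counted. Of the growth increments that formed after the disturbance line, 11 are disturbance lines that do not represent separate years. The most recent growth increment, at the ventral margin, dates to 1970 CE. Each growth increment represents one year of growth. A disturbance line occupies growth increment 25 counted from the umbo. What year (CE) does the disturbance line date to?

Between growth increment 25 and the ventral margin there are 332 − 25 = 307 growth increments.
Removing the 11 false growth increments leaves 307 − 11 = 296 true growth increments beyond the disturbance line.
1970 − 296 = 1674 CE.

1674 CE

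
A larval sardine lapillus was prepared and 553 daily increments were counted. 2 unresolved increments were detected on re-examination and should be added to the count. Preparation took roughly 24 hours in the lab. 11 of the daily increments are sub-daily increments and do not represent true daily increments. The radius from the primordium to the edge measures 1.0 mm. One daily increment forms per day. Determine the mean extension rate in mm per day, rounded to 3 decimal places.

Correcting the raw count gives 553 − 11 + 2 = 544 true daily increments.
Extension rate ≈ 1.0 / 544 = 0.002 mm per day.

0.002 mm per day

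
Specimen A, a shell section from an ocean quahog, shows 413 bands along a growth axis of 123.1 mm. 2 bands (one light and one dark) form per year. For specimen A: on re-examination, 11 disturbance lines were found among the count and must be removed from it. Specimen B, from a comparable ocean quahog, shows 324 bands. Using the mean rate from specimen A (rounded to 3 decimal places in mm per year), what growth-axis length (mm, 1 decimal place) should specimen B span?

Specimen A: correcting the raw count gives 413 − 11 = 402 true bands.
Specimen A: dividing by 2 bands per year: 402 / 2 = 201 years.
A: Extension rate ≈ 123.1 / 201 = 0.612 mm per year.
Specimen B: dividing by 2 bands per year: 324 / 2 = 162 years. For B, 0.612 mm/year × 162 years = 99.1 mm.

99.1 mm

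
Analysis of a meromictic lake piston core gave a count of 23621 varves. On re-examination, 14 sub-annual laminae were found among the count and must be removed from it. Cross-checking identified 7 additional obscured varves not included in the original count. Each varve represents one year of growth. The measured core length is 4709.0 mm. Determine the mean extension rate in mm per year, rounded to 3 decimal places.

0.199 mm per year

After corrections the count is 23621 − 14 + 7 = 23614 varves.
4709.0 mm over 23614 years gives 4709.0 / 23614 ≈ 0.199 mm per year.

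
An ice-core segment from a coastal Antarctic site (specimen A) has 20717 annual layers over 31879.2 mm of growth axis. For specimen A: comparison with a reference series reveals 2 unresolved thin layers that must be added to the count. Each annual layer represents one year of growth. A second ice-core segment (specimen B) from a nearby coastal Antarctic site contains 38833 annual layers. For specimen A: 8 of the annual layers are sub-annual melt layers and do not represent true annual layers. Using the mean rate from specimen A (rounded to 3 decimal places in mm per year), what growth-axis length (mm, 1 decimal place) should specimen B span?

Specimen A: after corrections the count is 20717 − 8 + 2 = 20711 annual layers.
A: Mean rate = 31879.2 mm / 20711 years ≈ 1.539 mm/yr.
Length of B = 1.539 × 38833 = 59764.0 mm.

59764.0 mm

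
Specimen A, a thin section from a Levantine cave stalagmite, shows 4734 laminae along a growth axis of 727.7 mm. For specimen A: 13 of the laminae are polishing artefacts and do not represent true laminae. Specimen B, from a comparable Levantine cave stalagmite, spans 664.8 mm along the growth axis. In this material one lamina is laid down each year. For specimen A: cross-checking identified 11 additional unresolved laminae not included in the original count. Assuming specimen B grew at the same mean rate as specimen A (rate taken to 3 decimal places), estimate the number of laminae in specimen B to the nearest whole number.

4317 laminae

Specimen A: true lamina count = 4734 − 13 + 11 = 4732.
A: Extension rate ≈ 727.7 / 4732 = 0.154 mm per year.
B spans 664.8 / 0.154 = 4316.88 years ≈ 4317 laminae.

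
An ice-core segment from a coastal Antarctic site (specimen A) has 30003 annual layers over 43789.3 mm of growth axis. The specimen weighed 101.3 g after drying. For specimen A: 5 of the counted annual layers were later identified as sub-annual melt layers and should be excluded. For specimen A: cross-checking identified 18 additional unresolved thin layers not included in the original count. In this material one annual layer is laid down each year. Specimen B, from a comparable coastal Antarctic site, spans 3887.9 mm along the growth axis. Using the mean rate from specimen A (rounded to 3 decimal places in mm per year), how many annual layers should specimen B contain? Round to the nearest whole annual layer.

Specimen A: adjusted count: 30003 − 5 + 18 = 30016 annual layers.
A: 43789.3 mm over 30016 years gives 43789.3 / 30016 ≈ 1.459 mm/yr.
B spans 3887.9 / 1.459 = 2664.77 years ≈ 2665 annual layers.

2665 annual layers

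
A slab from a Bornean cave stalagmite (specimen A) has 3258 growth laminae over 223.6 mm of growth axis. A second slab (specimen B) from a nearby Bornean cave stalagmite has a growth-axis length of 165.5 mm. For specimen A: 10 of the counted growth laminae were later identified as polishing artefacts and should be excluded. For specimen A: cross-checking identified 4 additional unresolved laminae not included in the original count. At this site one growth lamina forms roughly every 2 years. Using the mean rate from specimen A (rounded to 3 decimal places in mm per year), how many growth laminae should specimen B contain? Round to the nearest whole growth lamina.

2434 growth laminae

Specimen A: true growth lamina count = 3258 − 10 + 4 = 3252.
Specimen A: multiplying by 2 years per growth lamina: 3252 × 2 = 6504 years.
A: Mean rate = 223.6 mm / 6504 years ≈ 0.034 mm/yr.
Specimen B: 165.5 mm / 0.034 mm per year = 4867.65 years; at 2 years per growth lamina that is 4867.65 / 2 ≈ 2434 growth laminae.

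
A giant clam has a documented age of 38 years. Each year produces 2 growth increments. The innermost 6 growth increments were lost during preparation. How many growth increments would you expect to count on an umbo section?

70 growth increments

38 years at 2 growth increments per year gives 38 × 2 = 76 growth increments.
76 − 6 missed = 70 growth increments expected in the prepared section.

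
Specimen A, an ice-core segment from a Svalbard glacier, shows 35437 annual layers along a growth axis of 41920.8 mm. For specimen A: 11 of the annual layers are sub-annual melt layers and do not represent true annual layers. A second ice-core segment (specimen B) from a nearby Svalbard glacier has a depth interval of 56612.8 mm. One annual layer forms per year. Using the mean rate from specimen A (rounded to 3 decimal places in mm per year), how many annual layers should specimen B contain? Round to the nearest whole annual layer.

47855 annual layers

Specimen A: true annual layer count = 35437 − 11 = 35426.
A: Extension rate ≈ 41920.8 / 35426 = 1.183 mm per year.
Specimen B: 56612.8 mm / 1.183 mm per year = 47855.28 years ≈ 47855 annual layers.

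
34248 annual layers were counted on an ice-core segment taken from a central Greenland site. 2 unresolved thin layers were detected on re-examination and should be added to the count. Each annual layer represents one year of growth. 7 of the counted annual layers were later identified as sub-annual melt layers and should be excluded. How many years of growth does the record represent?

Correcting the raw count gives 34248 − 7 + 2 = 34243 true annual layers.
One annual layer per year makes the duration 34243 years.

34243 yr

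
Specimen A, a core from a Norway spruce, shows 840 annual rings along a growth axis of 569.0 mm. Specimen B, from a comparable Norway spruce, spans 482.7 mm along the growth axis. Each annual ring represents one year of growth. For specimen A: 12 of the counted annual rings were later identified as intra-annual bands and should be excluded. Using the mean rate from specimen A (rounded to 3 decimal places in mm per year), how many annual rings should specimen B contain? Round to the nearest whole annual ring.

703 annual rings

Specimen A: after corrections the count is 840 − 12 = 828 annual rings.
A: Extension rate ≈ 569.0 / 828 = 0.687 mm per year.
Specimen B: 482.7 mm / 0.687 mm per year = 702.62 years ≈ 703 annual rings.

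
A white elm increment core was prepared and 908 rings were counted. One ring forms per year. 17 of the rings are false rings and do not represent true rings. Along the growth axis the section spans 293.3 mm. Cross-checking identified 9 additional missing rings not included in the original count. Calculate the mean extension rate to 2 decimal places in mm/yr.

0.33 mm/yr

Adjusted count: 908 − 17 + 9 = 900 rings.
293.3 mm over 900 years gives 293.3 / 900 ≈ 0.33 mm/yr.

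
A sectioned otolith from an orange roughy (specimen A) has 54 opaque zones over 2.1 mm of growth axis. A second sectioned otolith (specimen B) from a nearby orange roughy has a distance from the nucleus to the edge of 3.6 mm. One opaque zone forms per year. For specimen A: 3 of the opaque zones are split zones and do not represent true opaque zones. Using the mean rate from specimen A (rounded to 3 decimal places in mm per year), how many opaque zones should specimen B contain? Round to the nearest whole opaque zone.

88 opaque zones

Specimen A: correcting the raw count gives 54 − 3 = 51 true opaque zones.
A: Mean rate = 2.1 mm / 51 years ≈ 0.041 mm/yr.
For B, 3.6 / 0.041 = 87.80 years ≈ 88 opaque zones.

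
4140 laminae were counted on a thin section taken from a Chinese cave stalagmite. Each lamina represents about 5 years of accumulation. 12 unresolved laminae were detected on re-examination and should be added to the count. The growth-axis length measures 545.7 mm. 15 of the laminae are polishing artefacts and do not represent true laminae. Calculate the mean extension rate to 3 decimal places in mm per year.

0.026 mm per year

After corrections the count is 4140 − 15 + 12 = 4137 laminae.
Multiplying by 5 years per lamina: 4137 × 5 = 20685 years.
Mean rate = 545.7 mm / 20685 years ≈ 0.026 mm per year.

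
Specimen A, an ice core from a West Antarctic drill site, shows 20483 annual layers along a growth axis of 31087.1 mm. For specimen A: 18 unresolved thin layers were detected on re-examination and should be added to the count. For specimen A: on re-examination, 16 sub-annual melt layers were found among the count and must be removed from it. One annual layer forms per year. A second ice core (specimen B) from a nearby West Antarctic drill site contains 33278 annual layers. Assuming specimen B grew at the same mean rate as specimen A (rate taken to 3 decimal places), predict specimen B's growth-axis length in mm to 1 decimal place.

Specimen A: true annual layer count = 20483 − 16 + 18 = 20485.
A: 31087.1 mm over 20485 years gives 31087.1 / 20485 ≈ 1.518 mm/year.
B's length ≈ 1.518 × 33278 = 50516.0 mm.

50516.0 mm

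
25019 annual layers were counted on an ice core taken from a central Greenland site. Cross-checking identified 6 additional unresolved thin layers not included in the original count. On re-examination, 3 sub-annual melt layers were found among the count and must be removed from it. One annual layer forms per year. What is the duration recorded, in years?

25022 years

Correcting the raw count gives 25019 − 3 + 6 = 25022 true annual layers.
With a one-to-one annual layer periodicity this is 25022 years.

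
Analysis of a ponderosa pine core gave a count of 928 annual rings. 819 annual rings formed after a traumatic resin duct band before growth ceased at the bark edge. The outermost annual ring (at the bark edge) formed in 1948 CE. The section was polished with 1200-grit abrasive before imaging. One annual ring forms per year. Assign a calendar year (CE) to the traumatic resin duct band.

819 annual rings formed after the traumatic resin duct band.
1948 − 819 = 1129 CE.

1129 CE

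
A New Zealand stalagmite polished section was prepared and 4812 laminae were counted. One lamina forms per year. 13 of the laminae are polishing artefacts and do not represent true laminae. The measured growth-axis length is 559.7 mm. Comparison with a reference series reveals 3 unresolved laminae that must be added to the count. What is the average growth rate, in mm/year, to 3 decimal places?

0.117 mm/year

Adjusted count: 4812 − 13 + 3 = 4802 laminae.
Mean rate = 559.7 mm / 4802 years ≈ 0.117 mm/year.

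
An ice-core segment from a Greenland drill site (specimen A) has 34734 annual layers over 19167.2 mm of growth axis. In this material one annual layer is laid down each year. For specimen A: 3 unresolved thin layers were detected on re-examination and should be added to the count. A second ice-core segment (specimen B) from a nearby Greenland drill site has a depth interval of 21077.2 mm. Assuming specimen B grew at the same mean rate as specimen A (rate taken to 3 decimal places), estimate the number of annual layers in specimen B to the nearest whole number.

Specimen A: true annual layer count = 34734 + 3 = 34737.
A: Extension rate ≈ 19167.2 / 34737 = 0.552 mm/year.
Specimen B: 21077.2 mm / 0.552 mm per year = 38183.33 years ≈ 38183 annual layers.

38183 annual layers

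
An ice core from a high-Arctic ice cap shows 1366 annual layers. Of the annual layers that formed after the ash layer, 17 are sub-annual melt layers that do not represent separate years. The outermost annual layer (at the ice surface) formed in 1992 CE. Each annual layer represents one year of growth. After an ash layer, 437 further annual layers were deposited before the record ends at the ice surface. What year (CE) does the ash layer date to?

1572 CE

437 annual layers formed after the ash layer.
437 − 17 false = 420 true annual layers after the ash layer.
The annual layer at the ice surface is 1992 CE, so the ash layer dates to 1992 − 420 = 1572 CE.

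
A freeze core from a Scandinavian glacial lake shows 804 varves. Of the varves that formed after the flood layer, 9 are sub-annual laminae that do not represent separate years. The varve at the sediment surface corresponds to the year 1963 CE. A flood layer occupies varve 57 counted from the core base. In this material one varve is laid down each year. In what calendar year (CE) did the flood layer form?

The flood layer sits at varve 57 from the core base, so 804 − 57 = 747 varves formed after it.
Removing the 9 false varves leaves 747 − 9 = 738 true varves beyond the flood layer.
The varve at the sediment surface is 1963 CE, so the flood layer dates to 1963 − 738 = 1225 CE.

1225 CE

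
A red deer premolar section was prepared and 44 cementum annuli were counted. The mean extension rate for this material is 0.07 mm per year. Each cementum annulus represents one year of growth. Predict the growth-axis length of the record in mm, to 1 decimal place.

44 years of growth are recorded.
Length ≈ 0.07 × 44 = 3.1 mm.

3.1 mm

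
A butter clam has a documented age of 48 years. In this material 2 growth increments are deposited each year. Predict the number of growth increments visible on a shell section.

Expected growth increments: 48 × 2 = 96.
So 96 growth increments should be present.

96 growth increments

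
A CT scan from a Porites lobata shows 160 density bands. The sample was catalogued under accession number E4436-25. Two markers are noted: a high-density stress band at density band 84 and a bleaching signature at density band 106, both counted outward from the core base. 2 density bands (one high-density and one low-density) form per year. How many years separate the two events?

106 − 84 = 22 density bands lie between the two events.
Dividing by 2 density bands per year: 22 / 2 = 11 years.

11 years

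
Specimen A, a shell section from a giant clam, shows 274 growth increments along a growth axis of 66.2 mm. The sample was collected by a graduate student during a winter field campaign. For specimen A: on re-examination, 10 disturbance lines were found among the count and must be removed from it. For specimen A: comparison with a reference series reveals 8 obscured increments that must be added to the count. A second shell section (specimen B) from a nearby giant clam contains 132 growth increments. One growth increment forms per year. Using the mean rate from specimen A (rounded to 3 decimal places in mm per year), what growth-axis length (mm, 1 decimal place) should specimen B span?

32.1 mm

Specimen A: adjusted count: 274 − 10 + 8 = 272 growth increments.
A: 66.2 mm over 272 years gives 66.2 / 272 ≈ 0.243 mm/yr.
Length of B = 0.243 × 132 = 32.1 mm.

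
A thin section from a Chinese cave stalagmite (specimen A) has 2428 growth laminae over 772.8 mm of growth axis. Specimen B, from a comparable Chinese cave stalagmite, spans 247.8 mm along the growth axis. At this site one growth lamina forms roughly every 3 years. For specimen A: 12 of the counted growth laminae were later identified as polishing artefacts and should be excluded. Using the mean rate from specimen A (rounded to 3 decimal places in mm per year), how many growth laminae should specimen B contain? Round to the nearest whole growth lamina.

772 growth laminae

Specimen A: adjusted count: 2428 − 12 = 2416 growth laminae.
Specimen A: at 3 years per growth lamina, 2416 × 3 = 7248 years.
A: 772.8 mm over 7248 years gives 772.8 / 7248 ≈ 0.107 mm/yr.
Specimen B: 247.8 mm / 0.107 mm per year = 2315.89 years; at 3 years per growth lamina that is 2315.89 / 3 ≈ 772 growth laminae.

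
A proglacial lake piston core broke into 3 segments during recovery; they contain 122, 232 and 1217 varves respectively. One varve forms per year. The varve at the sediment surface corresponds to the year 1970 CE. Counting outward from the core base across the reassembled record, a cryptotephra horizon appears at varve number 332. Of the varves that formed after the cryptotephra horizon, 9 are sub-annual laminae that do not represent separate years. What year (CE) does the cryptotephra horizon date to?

Total varves = 122 + 232 + 1217 = 1571.
1571 − 332 = 1239 varves lie beyond the cryptotephra horizon toward the sediment surface.
Excluding 9 false varves: 1239 − 9 = 1230.
1970 − 1230 = 740 CE.

740 CE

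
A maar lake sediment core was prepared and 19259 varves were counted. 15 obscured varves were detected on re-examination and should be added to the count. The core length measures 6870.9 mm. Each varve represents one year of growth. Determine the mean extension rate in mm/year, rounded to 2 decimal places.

0.36 mm/year

Adjusted count: 19259 + 15 = 19274 varves.
6870.9 mm over 19274 years gives 6870.9 / 19274 ≈ 0.36 mm/year.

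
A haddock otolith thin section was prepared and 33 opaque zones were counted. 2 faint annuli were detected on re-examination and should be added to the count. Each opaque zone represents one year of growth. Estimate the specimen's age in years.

35 years

True opaque zone count = 33 + 2 = 35.
One opaque zone per year makes the duration 35 years.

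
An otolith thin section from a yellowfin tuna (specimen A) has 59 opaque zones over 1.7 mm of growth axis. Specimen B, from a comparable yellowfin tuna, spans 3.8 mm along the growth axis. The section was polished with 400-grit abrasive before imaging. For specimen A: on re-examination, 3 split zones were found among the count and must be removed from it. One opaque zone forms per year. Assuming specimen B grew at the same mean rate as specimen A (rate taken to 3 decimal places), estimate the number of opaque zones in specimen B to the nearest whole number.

Specimen A: true opaque zone count = 59 − 3 = 56.
A: Mean rate = 1.7 mm / 56 years ≈ 0.030 mm per year.
B spans 3.8 / 0.030 = 126.67 years ≈ 127 opaque zones.

127 opaque zones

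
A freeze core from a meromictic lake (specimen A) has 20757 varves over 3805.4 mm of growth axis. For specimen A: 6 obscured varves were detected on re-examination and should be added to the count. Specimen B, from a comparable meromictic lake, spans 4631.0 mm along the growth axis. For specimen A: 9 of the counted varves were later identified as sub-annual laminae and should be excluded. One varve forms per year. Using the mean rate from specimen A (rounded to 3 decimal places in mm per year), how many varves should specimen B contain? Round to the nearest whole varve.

Specimen A: correcting the raw count gives 20757 − 9 + 6 = 20754 true varves.
A: 3805.4 mm over 20754 years gives 3805.4 / 20754 ≈ 0.183 mm/yr.
For B, 4631.0 / 0.183 = 25306.01 years ≈ 25306 varves.

25306 varves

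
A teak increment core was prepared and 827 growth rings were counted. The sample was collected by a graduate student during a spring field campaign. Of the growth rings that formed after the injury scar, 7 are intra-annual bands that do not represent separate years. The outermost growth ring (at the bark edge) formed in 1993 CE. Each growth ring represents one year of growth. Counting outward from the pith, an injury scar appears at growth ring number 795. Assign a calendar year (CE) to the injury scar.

The injury scar sits at growth ring 795 from the pith, so 827 − 795 = 32 growth rings formed after it.
32 − 7 false = 25 true growth rings after the injury scar.
1993 − 25 = 1968 CE.

1968 CE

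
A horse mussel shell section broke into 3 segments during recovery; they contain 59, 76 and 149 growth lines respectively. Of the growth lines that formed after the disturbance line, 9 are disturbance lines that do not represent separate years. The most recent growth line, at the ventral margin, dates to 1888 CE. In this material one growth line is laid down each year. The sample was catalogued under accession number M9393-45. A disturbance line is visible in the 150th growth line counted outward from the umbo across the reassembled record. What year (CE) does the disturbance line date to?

1763 CE

Total growth lines = 59 + 76 + 149 = 284.
The disturbance line sits at growth line 150 from the umbo, so 284 − 150 = 134 growth lines formed after it.
134 − 9 false = 125 true growth lines after the disturbance line.
The growth line at the ventral margin is 1888 CE, so the disturbance line dates to 1888 − 125 = 1763 CE.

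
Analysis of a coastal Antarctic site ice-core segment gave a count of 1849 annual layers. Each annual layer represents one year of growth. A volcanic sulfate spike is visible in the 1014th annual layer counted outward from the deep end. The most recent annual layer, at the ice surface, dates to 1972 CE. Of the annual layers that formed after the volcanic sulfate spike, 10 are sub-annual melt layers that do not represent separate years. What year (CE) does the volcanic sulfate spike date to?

The volcanic sulfate spike sits at annual layer 1014 from the deep end, so 1849 − 1014 = 835 annual layers formed after it.
Excluding 10 false annual layers: 835 − 10 = 825.
The annual layer at the ice surface is 1972 CE, so the volcanic sulfate spike dates to 1972 − 825 = 1147 CE.

1147 CE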